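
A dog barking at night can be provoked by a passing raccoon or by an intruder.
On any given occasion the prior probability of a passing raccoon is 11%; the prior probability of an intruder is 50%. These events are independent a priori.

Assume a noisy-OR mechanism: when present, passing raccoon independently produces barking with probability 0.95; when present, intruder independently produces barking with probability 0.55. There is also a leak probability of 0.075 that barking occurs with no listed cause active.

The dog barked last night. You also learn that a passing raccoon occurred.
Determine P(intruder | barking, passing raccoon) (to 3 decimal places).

P(intruder | barking, passing raccoon) ≈ 0.507

Under noisy-OR, P(barking | causes) = 1 − (1−0.075)·∏(1−qᵢ) over the active causes.
Enumerate both values of intruder and weight by the priors:
  P(barking | passing raccoon) = 0.95375×0.5 + 0.979187×0.5
        = 0.476875 + 0.489594 = 0.966469
The terms with intruder present sum to 0.489594, so
  P(intruder | barking, passing raccoon) = 0.489594 / 0.966469 ≈ 0.507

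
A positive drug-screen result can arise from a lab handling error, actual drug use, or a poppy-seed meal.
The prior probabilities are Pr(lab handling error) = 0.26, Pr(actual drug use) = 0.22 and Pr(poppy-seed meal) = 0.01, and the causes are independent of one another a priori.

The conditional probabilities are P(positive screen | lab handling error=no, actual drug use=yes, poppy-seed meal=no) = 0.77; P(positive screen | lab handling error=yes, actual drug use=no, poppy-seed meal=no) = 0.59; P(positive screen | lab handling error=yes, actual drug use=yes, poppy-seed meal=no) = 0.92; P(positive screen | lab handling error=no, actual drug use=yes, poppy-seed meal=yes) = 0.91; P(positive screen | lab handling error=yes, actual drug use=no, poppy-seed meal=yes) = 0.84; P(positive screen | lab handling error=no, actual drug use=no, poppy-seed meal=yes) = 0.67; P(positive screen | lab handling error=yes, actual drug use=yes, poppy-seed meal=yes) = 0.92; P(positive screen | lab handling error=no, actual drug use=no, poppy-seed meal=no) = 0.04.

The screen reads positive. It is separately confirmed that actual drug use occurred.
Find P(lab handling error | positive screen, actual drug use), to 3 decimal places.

P(lab handling error | positive screen, actual drug use) ≈ 0.295

P(positive screen | actual drug use) = 0.77·0.74·0.99 + 0.91·0.74·0.01 + 0.92·0.26·0.99 + 0.92·0.26·0.01 = 0.564102 + 0.006734 + 0.236808 + 0.002392 = 0.810036
Of this, 0.239200 comes from 0.236808 + 0.002392 (the lab handling error=true cases).
Hence the posterior is 0.239200/0.810036 ≈ 0.295.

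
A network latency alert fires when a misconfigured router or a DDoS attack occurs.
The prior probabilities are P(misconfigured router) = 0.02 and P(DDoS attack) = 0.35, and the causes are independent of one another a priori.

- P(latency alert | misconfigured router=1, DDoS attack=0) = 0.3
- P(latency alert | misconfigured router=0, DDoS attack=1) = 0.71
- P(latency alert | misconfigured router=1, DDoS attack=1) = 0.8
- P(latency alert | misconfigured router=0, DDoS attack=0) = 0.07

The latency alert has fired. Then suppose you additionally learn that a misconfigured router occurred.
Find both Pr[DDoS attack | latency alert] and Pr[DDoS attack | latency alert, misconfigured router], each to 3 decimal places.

P(latency alert) = 0.07×0.98×0.65 + 0.71×0.98×0.35 + 0.3×0.02×0.65 + 0.8×0.02×0.35 = 0.044590 + 0.243530 + 0.003900 + 0.005600 = 0.297620
Restricting to configurations with DDoS attack present: 0.243530 + 0.005600 = 0.249130.
So P(DDoS attack | latency alert) = 0.249130/0.297620 ≈ 0.837.

With the extra evidence:
Numerator (weight on configurations with DDoS attack): 0.8·0.35 = 0.280000
Normalizer over all consistent configurations: 0.3·0.65 + 0.8·0.35 = 0.475000
P(DDoS attack | latency alert, misconfigured router) = 0.280000/0.475000 ≈ 0.589

Pr[DDoS attack | latency alert] ≈ 0.837; Pr[DDoS attack | latency alert, misconfigured router] ≈ 0.589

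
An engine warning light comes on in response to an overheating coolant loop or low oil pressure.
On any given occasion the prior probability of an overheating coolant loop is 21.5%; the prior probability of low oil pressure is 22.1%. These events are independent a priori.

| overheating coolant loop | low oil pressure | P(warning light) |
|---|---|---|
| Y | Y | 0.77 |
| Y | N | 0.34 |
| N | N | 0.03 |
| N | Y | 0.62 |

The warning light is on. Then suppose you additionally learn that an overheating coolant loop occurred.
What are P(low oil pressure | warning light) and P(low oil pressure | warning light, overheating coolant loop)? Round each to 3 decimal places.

P(low oil pressure | warning light) ≈ 0.657; P(low oil pressure | warning light, overheating coolant loop) ≈ 0.391

By total probability over the 4 (overheating coolant loop, low oil pressure) configurations:
  P(warning light) = 0.03·0.785·0.779 + 0.62·0.785·0.221 + 0.34·0.215·0.779 + 0.77·0.215·0.221
        = 0.018345 + 0.107561 + 0.056945 + 0.036587 = 0.219438
Configurations with low oil pressure contribute 0.144148, so
  P(low oil pressure | warning light) = 0.144148 / 0.219438 ≈ 0.657

Now condition on the additional information:
P(warning light | overheating coolant loop) = 0.34×0.779 + 0.77×0.221 = 0.264860 + 0.170170 = 0.435030
Restricting to configurations with low oil pressure present: 0.77×0.221 = 0.170170.
So P(low oil pressure | warning light, overheating coolant loop) = 0.170170/0.435030 ≈ 0.391.
Conditioning on overheating coolant loop lowers the posterior on low oil pressure: the classic explaining-away effect in a common-effect structure.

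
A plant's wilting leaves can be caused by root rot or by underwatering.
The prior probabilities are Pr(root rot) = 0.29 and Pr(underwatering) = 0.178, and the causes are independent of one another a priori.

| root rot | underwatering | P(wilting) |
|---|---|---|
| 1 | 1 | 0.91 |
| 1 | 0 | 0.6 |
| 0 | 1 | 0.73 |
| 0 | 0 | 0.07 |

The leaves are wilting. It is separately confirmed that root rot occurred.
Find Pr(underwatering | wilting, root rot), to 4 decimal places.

For the numerator, keep only underwatering=true terms: 0.91×0.178 = 0.161980
The normalizing constant is 0.6×0.822 + 0.91×0.178 = 0.655180
P(underwatering | wilting, root rot) = 0.161980/0.655180 ≈ 0.2472

Pr(underwatering | wilting, root rot) ≈ 0.2472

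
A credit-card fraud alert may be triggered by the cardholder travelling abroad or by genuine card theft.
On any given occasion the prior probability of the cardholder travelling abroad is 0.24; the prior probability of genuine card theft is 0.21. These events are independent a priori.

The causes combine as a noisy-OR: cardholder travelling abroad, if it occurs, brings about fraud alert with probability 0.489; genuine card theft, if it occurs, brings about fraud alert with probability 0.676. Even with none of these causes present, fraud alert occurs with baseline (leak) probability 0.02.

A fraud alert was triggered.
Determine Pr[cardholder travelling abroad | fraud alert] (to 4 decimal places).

Pr[cardholder travelling abroad | fraud alert] ≈ 0.5309

Under noisy-OR, P(fraud alert | causes) = 1 − (1−0.02)·∏(1−qᵢ) over the active causes.
By total probability over the 4 (cardholder travelling abroad, genuine card theft) configurations:
  P(fraud alert) = 0.02·0.76·0.79 + 0.68248·0.76·0.21 + 0.49922·0.24·0.79 + 0.837747·0.24·0.21
        = 0.012008 + 0.108924 + 0.094652 + 0.042222 = 0.257806
Keeping only the cardholder travelling abroad-present terms gives 0.136874, so
  P(cardholder travelling abroad | fraud alert) = 0.136874 / 0.257806 ≈ 0.5309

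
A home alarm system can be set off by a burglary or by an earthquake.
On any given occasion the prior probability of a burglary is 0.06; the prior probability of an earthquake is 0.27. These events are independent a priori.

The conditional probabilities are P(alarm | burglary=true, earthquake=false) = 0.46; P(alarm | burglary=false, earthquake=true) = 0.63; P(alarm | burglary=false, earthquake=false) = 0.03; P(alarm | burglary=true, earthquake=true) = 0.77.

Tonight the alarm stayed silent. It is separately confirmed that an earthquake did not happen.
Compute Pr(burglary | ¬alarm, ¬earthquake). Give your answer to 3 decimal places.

P(¬alarm | ¬earthquake) = 0.97*0.94 + 0.54*0.06 = 0.911800 + 0.032400 = 0.944200
Of this, 0.032400 comes from 0.54*0.06 (the burglary=true cases).
So P(burglary | ¬alarm, ¬earthquake) = 0.032400/0.944200 ≈ 0.034.

Pr(burglary | ¬alarm, ¬earthquake) ≈ 0.034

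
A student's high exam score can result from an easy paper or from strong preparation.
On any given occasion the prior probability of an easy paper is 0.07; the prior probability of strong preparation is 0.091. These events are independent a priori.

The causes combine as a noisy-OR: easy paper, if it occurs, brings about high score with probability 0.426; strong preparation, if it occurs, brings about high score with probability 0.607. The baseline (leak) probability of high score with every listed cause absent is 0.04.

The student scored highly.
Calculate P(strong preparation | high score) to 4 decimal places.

Under noisy-OR, P(high score | causes) = 1 − (1−0.04)·∏(1−qᵢ) over the active causes.
Numerator (weight on configurations with strong preparation): 0.052701 + 0.004991 = 0.057692
The normalizing constant is 0.04*0.93*0.909 + 0.62272*0.93*0.091 + 0.44896*0.07*0.909 + 0.783441*0.07*0.091 = 0.120074
P(strong preparation | high score) = 0.057692/0.120074 ≈ 0.4805

P(strong preparation | high score) ≈ 0.4805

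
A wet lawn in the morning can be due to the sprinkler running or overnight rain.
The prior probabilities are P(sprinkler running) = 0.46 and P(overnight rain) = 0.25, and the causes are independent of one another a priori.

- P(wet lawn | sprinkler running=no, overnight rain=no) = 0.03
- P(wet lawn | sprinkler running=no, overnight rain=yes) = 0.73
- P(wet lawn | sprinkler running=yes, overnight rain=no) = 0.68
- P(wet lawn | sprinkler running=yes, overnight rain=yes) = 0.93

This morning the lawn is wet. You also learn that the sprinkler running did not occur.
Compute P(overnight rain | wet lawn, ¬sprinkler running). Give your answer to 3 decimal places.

P(wet lawn | ¬sprinkler running) = 0.03*0.75 + 0.73*0.25 = 0.022500 + 0.182500 = 0.205000
Of this, 0.182500 comes from 0.73*0.25 (the overnight rain=true cases).
So P(overnight rain | wet lawn, ¬sprinkler running) = 0.182500/0.205000 ≈ 0.890.

P(overnight rain | wet lawn, ¬sprinkler running) ≈ 0.890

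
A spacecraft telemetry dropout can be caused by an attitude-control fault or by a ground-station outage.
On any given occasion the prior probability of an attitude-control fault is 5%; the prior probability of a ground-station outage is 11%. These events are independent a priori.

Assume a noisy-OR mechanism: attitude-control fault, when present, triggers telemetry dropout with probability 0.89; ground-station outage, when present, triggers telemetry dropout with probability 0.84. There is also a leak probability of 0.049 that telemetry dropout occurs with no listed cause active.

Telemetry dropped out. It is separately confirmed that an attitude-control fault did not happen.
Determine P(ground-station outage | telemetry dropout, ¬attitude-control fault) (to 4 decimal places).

P(ground-station outage | telemetry dropout, ¬attitude-control fault) ≈ 0.6814

Under noisy-OR, P(telemetry dropout | causes) = 1 − (1−0.049)·∏(1−qᵢ) over the active causes.
Sum P(telemetry dropout|·) weighted by the priors over both values of ground-station outage:
  P(telemetry dropout | ¬attitude-control fault) = 0.049×0.89 + 0.84784×0.11
        = 0.043610 + 0.093262 = 0.136872
The terms with ground-station outage present sum to 0.093262, so
  P(ground-station outage | telemetry dropout, ¬attitude-control fault) = 0.093262 / 0.136872 ≈ 0.6814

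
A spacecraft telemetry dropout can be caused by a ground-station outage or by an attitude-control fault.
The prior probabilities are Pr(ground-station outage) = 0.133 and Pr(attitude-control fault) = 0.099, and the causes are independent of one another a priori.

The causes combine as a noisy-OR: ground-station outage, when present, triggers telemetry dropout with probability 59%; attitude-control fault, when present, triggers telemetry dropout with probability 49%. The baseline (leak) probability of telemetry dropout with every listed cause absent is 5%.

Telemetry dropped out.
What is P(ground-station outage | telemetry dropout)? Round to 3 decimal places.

P(ground-station outage | telemetry dropout) ≈ 0.501

Under noisy-OR, P(telemetry dropout | causes) = 1 − (1−0.05)·∏(1−qᵢ) over the active causes.
Sum P(telemetry dropout|·) weighted by the priors over the 4 (ground-station outage, attitude-control fault) configurations:
  P(telemetry dropout) = 0.05*0.867*0.901 + 0.5155*0.867*0.099 + 0.6105*0.133*0.901 + 0.801355*0.133*0.099
        = 0.039058 + 0.044247 + 0.073158 + 0.010551 = 0.167014
Keeping only the ground-station outage-present terms gives 0.083709, so
  P(ground-station outage | telemetry dropout) = 0.083709 / 0.167014 ≈ 0.501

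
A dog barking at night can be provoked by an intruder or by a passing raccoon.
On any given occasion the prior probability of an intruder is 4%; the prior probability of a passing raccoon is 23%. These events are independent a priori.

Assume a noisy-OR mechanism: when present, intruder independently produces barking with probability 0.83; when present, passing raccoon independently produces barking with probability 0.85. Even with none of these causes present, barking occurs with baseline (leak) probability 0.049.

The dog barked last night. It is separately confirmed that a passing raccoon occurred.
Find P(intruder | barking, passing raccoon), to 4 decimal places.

Under noisy-OR, P(barking | causes) = 1 − (1−0.049)·∏(1−qᵢ) over the active causes.
P(barking | passing raccoon) = 0.85735·0.96 + 0.97575·0.04 = 0.823056 + 0.039030 = 0.862086
Of this, 0.039030 comes from 0.97575·0.04 (the intruder=true cases).
Hence the posterior is 0.039030/0.862086 ≈ 0.0453.

P(intruder | barking, passing raccoon) ≈ 0.0453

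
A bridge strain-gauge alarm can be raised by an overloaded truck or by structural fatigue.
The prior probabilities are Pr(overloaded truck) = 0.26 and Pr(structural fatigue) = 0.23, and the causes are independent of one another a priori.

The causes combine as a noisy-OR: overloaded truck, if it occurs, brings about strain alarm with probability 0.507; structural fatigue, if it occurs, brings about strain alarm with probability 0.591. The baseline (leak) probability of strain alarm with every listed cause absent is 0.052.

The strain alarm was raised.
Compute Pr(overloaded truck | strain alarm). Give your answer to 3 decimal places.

Under noisy-OR, P(strain alarm | causes) = 1 − (1−0.052)·∏(1−qᵢ) over the active causes.
P(strain alarm) = 0.052×0.74×0.77 + 0.612268×0.74×0.23 + 0.532636×0.26×0.77 + 0.808848×0.26×0.23 = 0.029630 + 0.104208 + 0.106634 + 0.048369 = 0.288841
Of this, 0.155003 comes from 0.106634 + 0.048369 (the overloaded truck=true cases).
Hence the posterior is 0.155003/0.288841 ≈ 0.537.

Pr(overloaded truck | strain alarm) ≈ 0.537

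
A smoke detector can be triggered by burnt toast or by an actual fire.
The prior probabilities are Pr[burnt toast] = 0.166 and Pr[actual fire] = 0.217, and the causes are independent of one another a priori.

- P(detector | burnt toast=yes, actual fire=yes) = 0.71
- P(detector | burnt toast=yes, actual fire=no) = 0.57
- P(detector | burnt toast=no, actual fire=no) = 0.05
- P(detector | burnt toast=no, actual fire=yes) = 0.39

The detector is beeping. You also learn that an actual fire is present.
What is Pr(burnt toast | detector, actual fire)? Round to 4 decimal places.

Pr(burnt toast | detector, actual fire) ≈ 0.2660

Enumerate both values of burnt toast and weight by the priors:
  P(detector | actual fire) = 0.39*0.834 + 0.71*0.166
        = 0.325260 + 0.117860 = 0.443120
Keeping only the burnt toast-present terms gives 0.117860, so
  P(burnt toast | detector, actual fire) = 0.117860 / 0.443120 ≈ 0.2660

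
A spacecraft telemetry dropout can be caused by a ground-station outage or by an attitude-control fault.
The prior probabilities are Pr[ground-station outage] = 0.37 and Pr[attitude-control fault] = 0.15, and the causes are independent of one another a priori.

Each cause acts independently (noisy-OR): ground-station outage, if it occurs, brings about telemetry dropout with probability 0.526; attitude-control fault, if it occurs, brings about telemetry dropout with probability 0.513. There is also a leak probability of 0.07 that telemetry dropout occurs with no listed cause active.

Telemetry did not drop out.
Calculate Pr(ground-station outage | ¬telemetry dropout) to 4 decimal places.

Under noisy-OR, P(telemetry dropout | causes) = 1 − (1−0.07)·∏(1−qᵢ) over the active causes.
P(¬telemetry dropout) = 0.93×0.63×0.85 + 0.45291×0.63×0.15 + 0.44082×0.37×0.85 + 0.214679×0.37×0.15 = 0.498015 + 0.042800 + 0.138638 + 0.011915 = 0.691368
The ground-station outage-present share is 0.138638 + 0.011915 = 0.150553.
So P(ground-station outage | ¬telemetry dropout) = 0.150553/0.691368 ≈ 0.2178.

Pr(ground-station outage | ¬telemetry dropout) ≈ 0.2178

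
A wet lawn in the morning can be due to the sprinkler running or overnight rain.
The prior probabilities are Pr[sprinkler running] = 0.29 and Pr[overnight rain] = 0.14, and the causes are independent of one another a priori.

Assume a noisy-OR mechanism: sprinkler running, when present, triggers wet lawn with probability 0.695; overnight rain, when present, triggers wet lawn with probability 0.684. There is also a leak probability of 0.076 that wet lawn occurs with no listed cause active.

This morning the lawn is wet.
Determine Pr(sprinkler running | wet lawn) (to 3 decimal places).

Pr(sprinkler running | wet lawn) ≈ 0.649

Under noisy-OR, P(wet lawn | causes) = 1 − (1−0.076)·∏(1−qᵢ) over the active causes.
P(wet lawn) = 0.076·0.71·0.86 + 0.708016·0.71·0.14 + 0.71818·0.29·0.86 + 0.910945·0.29·0.14 = 0.046406 + 0.070377 + 0.179114 + 0.036984 = 0.332881
Of this, 0.216098 comes from 0.179114 + 0.036984 (the sprinkler running=true cases).
So P(sprinkler running | wet lawn) = 0.216098/0.332881 ≈ 0.649.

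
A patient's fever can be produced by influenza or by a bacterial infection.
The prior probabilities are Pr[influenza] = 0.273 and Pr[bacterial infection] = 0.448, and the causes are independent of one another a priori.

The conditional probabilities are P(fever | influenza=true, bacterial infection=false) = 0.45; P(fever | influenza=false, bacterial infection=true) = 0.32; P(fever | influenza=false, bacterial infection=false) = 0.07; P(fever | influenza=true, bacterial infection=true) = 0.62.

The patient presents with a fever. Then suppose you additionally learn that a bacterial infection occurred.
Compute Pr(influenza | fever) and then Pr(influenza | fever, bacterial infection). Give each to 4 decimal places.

Pr(influenza | fever) ≈ 0.5205; Pr(influenza | fever, bacterial infection) ≈ 0.4211

Enumerate the 4 (influenza, bacterial infection) configurations and weight by the priors:
  P(fever) = 0.07·0.727·0.552 + 0.32·0.727·0.448 + 0.45·0.273·0.552 + 0.62·0.273·0.448
        = 0.028091 + 0.104223 + 0.067813 + 0.075828 = 0.275955
Configurations with influenza contribute 0.143641, so
  P(influenza | fever) = 0.143641 / 0.275955 ≈ 0.5205

Now also conditioning on bacterial infection=true:
Weight on influenza=true, given the evidence: 0.62*0.273 = 0.169260
The normalizing constant is 0.32*0.727 + 0.62*0.273 = 0.401900
Posterior = 0.169260 / 0.401900 ≈ 0.4211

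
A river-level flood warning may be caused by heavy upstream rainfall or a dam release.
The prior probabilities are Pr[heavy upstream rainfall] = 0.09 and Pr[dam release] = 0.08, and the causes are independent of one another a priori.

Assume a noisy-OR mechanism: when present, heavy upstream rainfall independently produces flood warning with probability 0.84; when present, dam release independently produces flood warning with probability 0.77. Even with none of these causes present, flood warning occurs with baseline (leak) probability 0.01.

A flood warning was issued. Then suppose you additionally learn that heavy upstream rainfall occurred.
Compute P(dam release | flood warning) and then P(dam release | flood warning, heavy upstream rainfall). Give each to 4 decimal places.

Under noisy-OR, P(flood warning | causes) = 1 − (1−0.01)·∏(1−qᵢ) over the active causes.
Sum P(flood warning|·) weighted by the priors over the 4 (heavy upstream rainfall, dam release) configurations:
  P(flood warning) = 0.01*0.91*0.92 + 0.7723*0.91*0.08 + 0.8416*0.09*0.92 + 0.963568*0.09*0.08
        = 0.008372 + 0.056223 + 0.069684 + 0.006938 = 0.141217
Configurations with dam release contribute 0.063161, so
  P(dam release | flood warning) = 0.063161 / 0.141217 ≈ 0.4473

Now condition on the additional information:
By total probability over both values of dam release:
  P(flood warning | heavy upstream rainfall) = 0.8416·0.92 + 0.963568·0.08
        = 0.774272 + 0.077085 = 0.851357
Keeping only the dam release-present terms gives 0.077085, so
  P(dam release | flood warning, heavy upstream rainfall) = 0.077085 / 0.851357 ≈ 0.0905
The drop from 0.4473 to 0.0905 is the explaining-away (discounting) effect.

P(dam release | flood warning) ≈ 0.4473; P(dam release | flood warning, heavy upstream rainfall) ≈ 0.0905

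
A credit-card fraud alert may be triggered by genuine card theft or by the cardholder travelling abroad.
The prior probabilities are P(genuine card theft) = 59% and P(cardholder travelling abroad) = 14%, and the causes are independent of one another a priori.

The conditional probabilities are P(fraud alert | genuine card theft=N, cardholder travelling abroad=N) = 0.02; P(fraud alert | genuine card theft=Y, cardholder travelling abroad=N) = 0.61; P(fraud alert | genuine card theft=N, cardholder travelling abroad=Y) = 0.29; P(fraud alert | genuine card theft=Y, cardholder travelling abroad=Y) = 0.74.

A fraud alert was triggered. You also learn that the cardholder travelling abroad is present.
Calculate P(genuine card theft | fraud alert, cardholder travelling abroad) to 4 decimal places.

P(fraud alert | cardholder travelling abroad) = 0.29×0.41 + 0.74×0.59 = 0.118900 + 0.436600 = 0.555500
The genuine card theft-present share is 0.74×0.59 = 0.436600.
P(genuine card theft | fraud alert, cardholder travelling abroad) = 0.436600 / 0.555500 ≈ 0.7860

P(genuine card theft | fraud alert, cardholder travelling abroad) ≈ 0.7860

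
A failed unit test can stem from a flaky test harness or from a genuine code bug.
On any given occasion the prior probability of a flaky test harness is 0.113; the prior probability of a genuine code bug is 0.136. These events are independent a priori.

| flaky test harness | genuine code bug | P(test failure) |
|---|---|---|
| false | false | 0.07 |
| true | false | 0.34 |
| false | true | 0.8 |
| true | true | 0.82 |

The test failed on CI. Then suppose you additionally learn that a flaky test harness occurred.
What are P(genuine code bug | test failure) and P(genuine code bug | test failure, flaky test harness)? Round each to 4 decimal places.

P(test failure) = 0.07·0.887·0.864 + 0.8·0.887·0.136 + 0.34·0.113·0.864 + 0.82·0.113·0.136 = 0.053646 + 0.096506 + 0.033195 + 0.012602 = 0.195949
Of this, 0.109108 comes from 0.096506 + 0.012602 (the genuine code bug=true cases).
So P(genuine code bug | test failure) = 0.109108/0.195949 ≈ 0.5568.

Now condition on the additional information:
By total probability over both values of genuine code bug:
  P(test failure | flaky test harness) = 0.34*0.864 + 0.82*0.136
        = 0.293760 + 0.111520 = 0.405280
The terms with genuine code bug present sum to 0.111520, so
  P(genuine code bug | test failure, flaky test harness) = 0.111520 / 0.405280 ≈ 0.2752

P(genuine code bug | test failure) ≈ 0.5568; P(genuine code bug | test failure, flaky test harness) ≈ 0.2752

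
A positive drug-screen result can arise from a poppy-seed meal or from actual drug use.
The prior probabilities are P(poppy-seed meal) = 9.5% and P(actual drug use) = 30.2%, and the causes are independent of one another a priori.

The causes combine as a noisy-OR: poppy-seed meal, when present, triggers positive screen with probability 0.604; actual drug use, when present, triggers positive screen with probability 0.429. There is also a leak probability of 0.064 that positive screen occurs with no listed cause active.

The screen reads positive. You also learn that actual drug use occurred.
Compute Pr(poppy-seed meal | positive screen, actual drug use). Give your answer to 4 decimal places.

Pr(poppy-seed meal | positive screen, actual drug use) ≈ 0.1509

Under noisy-OR, P(positive screen | causes) = 1 − (1−0.064)·∏(1−qᵢ) over the active causes.
Sum P(positive screen|·) weighted by the priors over both values of poppy-seed meal:
  P(positive screen | actual drug use) = 0.465544·0.905 + 0.788355·0.095
        = 0.421317 + 0.074894 = 0.496211
Keeping only the poppy-seed meal-present terms gives 0.074894, so
  P(poppy-seed meal | positive screen, actual drug use) = 0.074894 / 0.496211 ≈ 0.1509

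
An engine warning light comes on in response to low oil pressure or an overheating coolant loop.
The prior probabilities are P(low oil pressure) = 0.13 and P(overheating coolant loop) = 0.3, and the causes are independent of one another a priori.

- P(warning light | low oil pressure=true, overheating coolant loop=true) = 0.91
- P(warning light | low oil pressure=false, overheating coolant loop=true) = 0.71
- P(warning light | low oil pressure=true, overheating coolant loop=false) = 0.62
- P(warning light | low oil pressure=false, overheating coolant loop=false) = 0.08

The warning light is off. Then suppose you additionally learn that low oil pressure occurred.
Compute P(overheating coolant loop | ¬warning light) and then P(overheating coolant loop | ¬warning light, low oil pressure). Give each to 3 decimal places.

Numerator (weight on configurations with overheating coolant loop): 0.075690 + 0.003510 = 0.079200
Normalizer over all consistent configurations: 0.92×0.87×0.7 + 0.29×0.87×0.3 + 0.38×0.13×0.7 + 0.09×0.13×0.3 = 0.674060
Posterior = 0.079200 / 0.674060 ≈ 0.117

With the extra evidence:
Weight on overheating coolant loop=true, given the evidence: 0.09*0.3 = 0.027000
Denominator P(¬warning light | low oil pressure): 0.38*0.7 + 0.09*0.3 = 0.293000
Posterior = 0.027000 / 0.293000 ≈ 0.092

P(overheating coolant loop | ¬warning light) ≈ 0.117; P(overheating coolant loop | ¬warning light, low oil pressure) ≈ 0.092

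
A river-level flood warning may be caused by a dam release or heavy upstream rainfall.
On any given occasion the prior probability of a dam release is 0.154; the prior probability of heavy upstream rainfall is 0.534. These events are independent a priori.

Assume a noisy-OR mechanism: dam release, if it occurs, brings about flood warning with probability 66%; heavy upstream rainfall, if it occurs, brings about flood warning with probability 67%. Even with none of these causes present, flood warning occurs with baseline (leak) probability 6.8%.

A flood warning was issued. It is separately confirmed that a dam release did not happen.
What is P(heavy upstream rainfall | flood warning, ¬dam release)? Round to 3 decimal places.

P(heavy upstream rainfall | flood warning, ¬dam release) ≈ 0.921

Under noisy-OR, P(flood warning | causes) = 1 − (1−0.068)·∏(1−qᵢ) over the active causes.
Weight on heavy upstream rainfall=true, given the evidence: 0.69244·0.534 = 0.369763
Normalizer over all consistent configurations: 0.068·0.466 + 0.69244·0.534 = 0.401451
Posterior = 0.369763 / 0.401451 ≈ 0.921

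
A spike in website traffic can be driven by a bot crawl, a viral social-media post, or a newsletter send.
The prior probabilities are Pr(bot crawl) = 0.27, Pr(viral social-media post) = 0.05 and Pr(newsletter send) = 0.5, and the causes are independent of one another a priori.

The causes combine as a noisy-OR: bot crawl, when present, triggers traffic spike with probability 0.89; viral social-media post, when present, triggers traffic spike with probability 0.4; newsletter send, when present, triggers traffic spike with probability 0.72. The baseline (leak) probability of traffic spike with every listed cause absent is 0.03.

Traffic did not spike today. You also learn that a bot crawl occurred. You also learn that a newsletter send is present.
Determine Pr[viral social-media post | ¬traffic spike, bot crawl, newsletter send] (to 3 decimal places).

Pr[viral social-media post | ¬traffic spike, bot crawl, newsletter send] ≈ 0.031

Under noisy-OR, P(traffic spike | causes) = 1 − (1−0.03)·∏(1−qᵢ) over the active causes.
P(¬traffic spike | bot crawl, newsletter send) = 0.029876×0.95 + 0.017926×0.05 = 0.028382 + 0.000896 = 0.029278
The viral social-media post-present share is 0.017926×0.05 = 0.000896.
So P(viral social-media post | ¬traffic spike, bot crawl, newsletter send) = 0.000896/0.029278 ≈ 0.031.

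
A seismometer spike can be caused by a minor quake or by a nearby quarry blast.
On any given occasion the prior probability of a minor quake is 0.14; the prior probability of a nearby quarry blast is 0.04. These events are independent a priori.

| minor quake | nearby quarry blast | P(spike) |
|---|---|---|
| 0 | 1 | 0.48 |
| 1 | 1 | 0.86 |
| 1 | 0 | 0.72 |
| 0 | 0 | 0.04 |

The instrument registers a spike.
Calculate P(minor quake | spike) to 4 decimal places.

P(minor quake | spike) ≈ 0.6722

P(spike) = 0.04·0.86·0.96 + 0.48·0.86·0.04 + 0.72·0.14·0.96 + 0.86·0.14·0.04 = 0.033024 + 0.016512 + 0.096768 + 0.004816 = 0.151120
Of this, 0.101584 comes from 0.096768 + 0.004816 (the minor quake=true cases).
Hence the posterior is 0.101584/0.151120 ≈ 0.6722.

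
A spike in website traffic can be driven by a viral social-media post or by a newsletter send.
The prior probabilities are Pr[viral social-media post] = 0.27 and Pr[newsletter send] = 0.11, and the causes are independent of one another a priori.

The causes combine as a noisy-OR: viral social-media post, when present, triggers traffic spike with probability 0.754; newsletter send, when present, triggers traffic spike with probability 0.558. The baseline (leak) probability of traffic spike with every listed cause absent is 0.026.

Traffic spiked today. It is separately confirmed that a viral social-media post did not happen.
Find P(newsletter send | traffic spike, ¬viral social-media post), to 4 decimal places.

P(newsletter send | traffic spike, ¬viral social-media post) ≈ 0.7303

Under noisy-OR, P(traffic spike | causes) = 1 − (1−0.026)·∏(1−qᵢ) over the active causes.
P(traffic spike | ¬viral social-media post) = 0.026×0.89 + 0.569492×0.11 = 0.023140 + 0.062644 = 0.085784
The newsletter send-present share is 0.569492×0.11 = 0.062644.
Hence the posterior is 0.062644/0.085784 ≈ 0.7303.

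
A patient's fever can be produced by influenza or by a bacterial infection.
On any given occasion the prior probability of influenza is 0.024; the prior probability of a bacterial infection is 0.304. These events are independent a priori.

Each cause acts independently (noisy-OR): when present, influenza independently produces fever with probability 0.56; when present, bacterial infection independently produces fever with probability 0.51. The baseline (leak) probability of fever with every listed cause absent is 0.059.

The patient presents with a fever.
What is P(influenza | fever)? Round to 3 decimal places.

P(influenza | fever) ≈ 0.072

Under noisy-OR, P(fever | causes) = 1 − (1−0.059)·∏(1−qᵢ) over the active causes.
For the numerator, keep only influenza=true terms: 0.009788 + 0.005816 = 0.015604
Normalizer over all consistent configurations: 0.059*0.976*0.696 + 0.53891*0.976*0.304 + 0.58596*0.024*0.696 + 0.79712*0.024*0.304 = 0.215579
P(influenza | fever) = 0.015604/0.215579 ≈ 0.072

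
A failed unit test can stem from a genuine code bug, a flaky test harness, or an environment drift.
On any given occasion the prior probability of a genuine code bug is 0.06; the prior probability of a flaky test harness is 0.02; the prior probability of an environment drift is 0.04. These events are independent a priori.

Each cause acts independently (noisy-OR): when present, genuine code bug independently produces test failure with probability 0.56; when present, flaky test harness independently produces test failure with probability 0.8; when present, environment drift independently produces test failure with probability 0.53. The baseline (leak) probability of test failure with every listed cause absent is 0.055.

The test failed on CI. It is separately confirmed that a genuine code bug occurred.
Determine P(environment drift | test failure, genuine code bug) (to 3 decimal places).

P(environment drift | test failure, genuine code bug) ≈ 0.054

Under noisy-OR, P(test failure | causes) = 1 − (1−0.055)·∏(1−qᵢ) over the active causes.
Numerator (weight on configurations with environment drift): 0.031539 + 0.000769 = 0.032308
Denominator P(test failure | genuine code bug): 0.5842*0.98*0.96 + 0.804574*0.98*0.04 + 0.91684*0.02*0.96 + 0.960915*0.02*0.04 = 0.599526
Posterior = 0.032308 / 0.599526 ≈ 0.054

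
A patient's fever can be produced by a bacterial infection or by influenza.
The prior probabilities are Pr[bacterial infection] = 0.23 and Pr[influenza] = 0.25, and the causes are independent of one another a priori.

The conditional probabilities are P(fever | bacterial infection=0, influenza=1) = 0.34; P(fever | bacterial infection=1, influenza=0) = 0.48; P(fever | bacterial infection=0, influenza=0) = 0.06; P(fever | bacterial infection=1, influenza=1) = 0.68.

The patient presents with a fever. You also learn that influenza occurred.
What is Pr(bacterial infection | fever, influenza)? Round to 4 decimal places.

Pr(bacterial infection | fever, influenza) ≈ 0.3740

For the numerator, keep only bacterial infection=true terms: 0.68×0.23 = 0.156400
Denominator P(fever | influenza): 0.34×0.77 + 0.68×0.23 = 0.418200
P(bacterial infection | fever, influenza) = 0.156400/0.418200 ≈ 0.3740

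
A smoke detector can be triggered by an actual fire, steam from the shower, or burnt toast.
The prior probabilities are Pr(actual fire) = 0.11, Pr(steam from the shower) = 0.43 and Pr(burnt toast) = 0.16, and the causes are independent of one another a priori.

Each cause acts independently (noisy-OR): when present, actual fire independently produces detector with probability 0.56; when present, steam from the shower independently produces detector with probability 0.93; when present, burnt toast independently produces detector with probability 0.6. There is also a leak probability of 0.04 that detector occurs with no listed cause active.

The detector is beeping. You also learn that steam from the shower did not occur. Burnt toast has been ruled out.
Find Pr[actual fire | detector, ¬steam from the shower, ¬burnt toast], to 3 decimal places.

Pr[actual fire | detector, ¬steam from the shower, ¬burnt toast] ≈ 0.641

Under noisy-OR, P(detector | causes) = 1 − (1−0.04)·∏(1−qᵢ) over the active causes.
P(detector | ¬steam from the shower, ¬burnt toast) = 0.04·0.89 + 0.5776·0.11 = 0.035600 + 0.063536 = 0.099136
Restricting to configurations with actual fire present: 0.5776·0.11 = 0.063536.
Hence the posterior is 0.063536/0.099136 ≈ 0.641.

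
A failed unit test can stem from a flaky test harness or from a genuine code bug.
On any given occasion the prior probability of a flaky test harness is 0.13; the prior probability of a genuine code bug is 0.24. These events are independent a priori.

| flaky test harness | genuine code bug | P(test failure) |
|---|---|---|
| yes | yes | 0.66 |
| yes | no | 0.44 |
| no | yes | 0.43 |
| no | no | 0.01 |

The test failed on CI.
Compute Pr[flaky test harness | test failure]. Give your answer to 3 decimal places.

Weight on flaky test harness=true, given the evidence: 0.043472 + 0.020592 = 0.064064
The normalizing constant is 0.01×0.87×0.76 + 0.43×0.87×0.24 + 0.44×0.13×0.76 + 0.66×0.13×0.24 = 0.160460
P(flaky test harness | test failure) = 0.064064/0.160460 ≈ 0.399

Pr[flaky test harness | test failure] ≈ 0.399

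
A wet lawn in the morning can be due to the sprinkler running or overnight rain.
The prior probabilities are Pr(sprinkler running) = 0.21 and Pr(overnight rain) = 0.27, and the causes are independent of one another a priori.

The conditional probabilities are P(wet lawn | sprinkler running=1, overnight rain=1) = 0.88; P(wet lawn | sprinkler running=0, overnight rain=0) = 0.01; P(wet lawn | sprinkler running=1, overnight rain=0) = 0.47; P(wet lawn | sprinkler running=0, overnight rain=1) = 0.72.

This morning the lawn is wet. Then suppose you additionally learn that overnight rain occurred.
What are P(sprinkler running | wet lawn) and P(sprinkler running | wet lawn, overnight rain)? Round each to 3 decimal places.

P(sprinkler running | wet lawn) ≈ 0.434; P(sprinkler running | wet lawn, overnight rain) ≈ 0.245

For the numerator, keep only sprinkler running=true terms: 0.072051 + 0.049896 = 0.121947
Normalizer over all consistent configurations: 0.01*0.79*0.73 + 0.72*0.79*0.27 + 0.47*0.21*0.73 + 0.88*0.21*0.27 = 0.281290
Posterior = 0.121947 / 0.281290 ≈ 0.434

Now also conditioning on overnight rain=true:
For the numerator, keep only sprinkler running=true terms: 0.88·0.21 = 0.184800
The normalizing constant is 0.72·0.79 + 0.88·0.21 = 0.753600
Posterior = 0.184800 / 0.753600 ≈ 0.245
Conditioning on overnight rain lowers the posterior on sprinkler running: the classic explaining-away effect in a common-effect structure.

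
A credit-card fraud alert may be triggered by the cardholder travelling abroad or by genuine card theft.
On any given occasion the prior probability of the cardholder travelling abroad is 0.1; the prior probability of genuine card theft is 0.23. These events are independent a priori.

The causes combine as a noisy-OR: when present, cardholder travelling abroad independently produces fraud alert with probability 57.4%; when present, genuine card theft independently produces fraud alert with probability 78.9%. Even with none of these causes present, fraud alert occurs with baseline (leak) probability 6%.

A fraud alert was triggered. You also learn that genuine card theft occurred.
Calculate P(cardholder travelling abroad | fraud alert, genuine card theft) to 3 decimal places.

Under noisy-OR, P(fraud alert | causes) = 1 − (1−0.06)·∏(1−qᵢ) over the active causes.
P(fraud alert | genuine card theft) = 0.80166×0.9 + 0.915507×0.1 = 0.721494 + 0.091551 = 0.813045
Of this, 0.091551 comes from 0.915507×0.1 (the cardholder travelling abroad=true cases).
P(cardholder travelling abroad | fraud alert, genuine card theft) = 0.091551 / 0.813045 ≈ 0.113

P(cardholder travelling abroad | fraud alert, genuine card theft) ≈ 0.113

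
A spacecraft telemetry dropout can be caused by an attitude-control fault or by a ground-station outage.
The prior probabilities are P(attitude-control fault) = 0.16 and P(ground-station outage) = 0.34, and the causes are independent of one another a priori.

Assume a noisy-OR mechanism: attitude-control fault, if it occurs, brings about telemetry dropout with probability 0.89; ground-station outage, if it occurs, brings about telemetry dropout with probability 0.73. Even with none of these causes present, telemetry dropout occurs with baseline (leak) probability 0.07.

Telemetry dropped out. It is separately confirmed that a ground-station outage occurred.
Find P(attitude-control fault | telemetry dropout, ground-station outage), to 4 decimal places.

P(attitude-control fault | telemetry dropout, ground-station outage) ≈ 0.1983

Under noisy-OR, P(telemetry dropout | causes) = 1 − (1−0.07)·∏(1−qᵢ) over the active causes.
By total probability over both values of attitude-control fault:
  P(telemetry dropout | ground-station outage) = 0.7489·0.84 + 0.972379·0.16
        = 0.629076 + 0.155581 = 0.784657
Configurations with attitude-control fault contribute 0.155581, so
  P(attitude-control fault | telemetry dropout, ground-station outage) = 0.155581 / 0.784657 ≈ 0.1983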